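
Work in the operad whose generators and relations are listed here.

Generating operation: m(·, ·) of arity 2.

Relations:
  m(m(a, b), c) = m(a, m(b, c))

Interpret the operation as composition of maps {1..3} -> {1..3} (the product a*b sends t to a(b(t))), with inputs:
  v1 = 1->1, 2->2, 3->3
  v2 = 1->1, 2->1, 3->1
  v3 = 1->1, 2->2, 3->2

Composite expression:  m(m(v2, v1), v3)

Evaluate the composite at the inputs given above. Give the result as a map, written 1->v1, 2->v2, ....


m(v2, v1) = 1->1, 2->1, 3->1
m(m(v2, v1), v3) = 1->1, 2->1, 3->1

1->1, 2->1, 3->1


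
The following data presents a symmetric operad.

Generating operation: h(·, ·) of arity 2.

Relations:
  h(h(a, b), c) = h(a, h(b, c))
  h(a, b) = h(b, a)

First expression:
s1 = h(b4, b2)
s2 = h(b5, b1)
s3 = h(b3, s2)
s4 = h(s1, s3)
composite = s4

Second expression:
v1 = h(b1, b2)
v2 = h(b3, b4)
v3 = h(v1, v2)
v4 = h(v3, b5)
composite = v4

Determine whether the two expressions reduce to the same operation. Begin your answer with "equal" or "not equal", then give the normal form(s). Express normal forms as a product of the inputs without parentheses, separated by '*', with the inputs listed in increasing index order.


The first expression reduces to b1 * b2 * b3 * b4 * b5
The second expression reduces to b1 * b2 * b3 * b4 * b5
The normal forms match — equal.

equal: each reduces to b1 * b2 * b3 * b4 * b5


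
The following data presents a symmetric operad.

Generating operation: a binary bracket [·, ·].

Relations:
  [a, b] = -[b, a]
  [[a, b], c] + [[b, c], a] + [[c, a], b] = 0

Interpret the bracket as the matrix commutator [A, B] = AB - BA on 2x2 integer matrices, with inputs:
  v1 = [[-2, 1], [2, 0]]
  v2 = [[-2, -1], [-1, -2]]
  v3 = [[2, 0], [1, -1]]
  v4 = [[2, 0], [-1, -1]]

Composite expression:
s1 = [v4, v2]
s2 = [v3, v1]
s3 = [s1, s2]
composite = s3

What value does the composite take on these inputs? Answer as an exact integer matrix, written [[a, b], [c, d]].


[v4, v2] = [[-1, -3], [3, 1]]
[v3, v1] = [[-1, 3], [-8, 1]]
[[v4, v2], [v3, v1]] = [[15, -12], [-22, -15]]

[[15, -12], [-22, -15]]


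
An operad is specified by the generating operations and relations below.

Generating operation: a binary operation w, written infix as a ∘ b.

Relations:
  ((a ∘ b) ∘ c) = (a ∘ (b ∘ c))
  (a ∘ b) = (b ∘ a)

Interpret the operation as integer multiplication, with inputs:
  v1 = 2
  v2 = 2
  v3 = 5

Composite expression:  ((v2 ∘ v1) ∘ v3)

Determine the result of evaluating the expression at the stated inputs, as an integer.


20

(v2 ∘ v1) = 4
((v2 ∘ v1) ∘ v3) = 20


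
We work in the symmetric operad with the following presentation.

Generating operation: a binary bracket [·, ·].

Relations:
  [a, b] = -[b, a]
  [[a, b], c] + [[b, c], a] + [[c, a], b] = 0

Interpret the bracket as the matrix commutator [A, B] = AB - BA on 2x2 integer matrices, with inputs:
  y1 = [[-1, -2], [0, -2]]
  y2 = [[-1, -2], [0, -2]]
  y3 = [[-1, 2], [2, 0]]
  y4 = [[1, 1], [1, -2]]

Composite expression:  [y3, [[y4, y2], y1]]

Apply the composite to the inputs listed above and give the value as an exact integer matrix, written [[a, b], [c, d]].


[[4, -7], [9, -4]]

[y4, y2] = [[2, -7], [1, -2]]
[[y4, y2], y1] = [[2, -1], [1, -2]]
[y3, [[y4, y2], y1]] = [[4, -7], [9, -4]]


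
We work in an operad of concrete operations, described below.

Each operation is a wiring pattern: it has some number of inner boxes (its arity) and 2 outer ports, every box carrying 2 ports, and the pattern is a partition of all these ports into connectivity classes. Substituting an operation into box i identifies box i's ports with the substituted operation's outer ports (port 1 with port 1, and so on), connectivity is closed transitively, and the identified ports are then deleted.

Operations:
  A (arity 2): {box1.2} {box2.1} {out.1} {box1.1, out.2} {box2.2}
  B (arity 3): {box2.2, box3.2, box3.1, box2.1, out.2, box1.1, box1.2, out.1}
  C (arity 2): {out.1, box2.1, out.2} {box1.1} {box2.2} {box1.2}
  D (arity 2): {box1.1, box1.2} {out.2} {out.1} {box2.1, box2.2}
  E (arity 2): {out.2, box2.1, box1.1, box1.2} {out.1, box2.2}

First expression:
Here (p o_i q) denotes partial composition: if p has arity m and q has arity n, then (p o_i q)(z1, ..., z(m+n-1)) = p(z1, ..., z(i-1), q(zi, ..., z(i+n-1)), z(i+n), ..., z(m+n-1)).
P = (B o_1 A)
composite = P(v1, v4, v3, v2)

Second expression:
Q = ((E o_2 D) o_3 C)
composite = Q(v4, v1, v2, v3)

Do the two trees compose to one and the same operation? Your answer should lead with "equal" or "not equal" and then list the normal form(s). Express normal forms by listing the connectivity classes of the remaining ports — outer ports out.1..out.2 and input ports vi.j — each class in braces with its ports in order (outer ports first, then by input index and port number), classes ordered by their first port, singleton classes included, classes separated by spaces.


not equal: they reduce to {out.1, out.2, v1.1, v2.1, v2.2, v3.1, v3.2} {v1.2} {v4.1} {v4.2} and {out.1} {out.2, v4.1, v4.2} {v1.1, v1.2} {v2.1} {v2.2} {v3.1} {v3.2}


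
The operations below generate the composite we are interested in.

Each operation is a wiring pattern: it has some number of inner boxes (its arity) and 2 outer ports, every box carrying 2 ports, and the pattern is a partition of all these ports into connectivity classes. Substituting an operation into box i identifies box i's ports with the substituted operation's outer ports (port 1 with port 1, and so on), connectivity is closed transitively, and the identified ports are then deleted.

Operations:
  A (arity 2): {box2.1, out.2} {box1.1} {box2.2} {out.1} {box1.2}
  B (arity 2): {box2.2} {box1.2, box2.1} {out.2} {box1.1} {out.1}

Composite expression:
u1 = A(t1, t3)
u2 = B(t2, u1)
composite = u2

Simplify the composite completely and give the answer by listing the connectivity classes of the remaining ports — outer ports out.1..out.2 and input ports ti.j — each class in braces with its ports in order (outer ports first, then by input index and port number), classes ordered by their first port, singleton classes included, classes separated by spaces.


Treat the ports identified at B as solder joints: merge, then drop.
the subtree at A composes to {out.1} {out.2, t3.1} {t1.1} {t1.2} {t3.2} on (t1, t3); out.j = own outer ports
the subtree at B composes to {out.1} {out.2} {t1.1} {t1.2} {t2.1} {t2.2} {t3.1} {t3.2} on (t2, t1, t3); out.j = own outer ports

{out.1} {out.2} {t1.1} {t1.2} {t2.1} {t2.2} {t3.1} {t3.2}


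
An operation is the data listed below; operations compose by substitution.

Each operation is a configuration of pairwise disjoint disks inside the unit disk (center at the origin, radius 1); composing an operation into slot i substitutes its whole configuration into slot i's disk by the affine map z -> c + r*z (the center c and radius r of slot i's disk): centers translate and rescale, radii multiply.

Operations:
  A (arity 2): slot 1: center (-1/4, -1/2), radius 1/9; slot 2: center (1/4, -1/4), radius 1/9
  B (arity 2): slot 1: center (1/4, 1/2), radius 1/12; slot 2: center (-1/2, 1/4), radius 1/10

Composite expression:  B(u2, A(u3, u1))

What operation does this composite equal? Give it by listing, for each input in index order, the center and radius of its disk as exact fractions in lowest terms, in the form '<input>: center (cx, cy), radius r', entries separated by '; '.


u1: center (-19/40, 9/40), radius 1/90; u2: center (1/4, 1/2), radius 1/12; u3: center (-21/40, 1/5), radius 1/90


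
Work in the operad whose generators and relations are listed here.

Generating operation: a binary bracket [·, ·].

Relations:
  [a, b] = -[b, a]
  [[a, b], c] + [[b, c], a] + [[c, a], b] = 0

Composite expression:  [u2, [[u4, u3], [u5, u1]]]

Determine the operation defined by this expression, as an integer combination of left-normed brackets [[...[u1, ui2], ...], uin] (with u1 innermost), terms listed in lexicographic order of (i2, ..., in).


[[[[u1, u5], u3], u4], u2] - [[[[u1, u5], u4], u3], u2]

Expand each bracket as ab - ba; the u1-initial words give the coefficients.
Composite bracket: [u2, [[u4, u3], [u5, u1]]]
Expanding via [a, b] = ab - ba: 16 signed words (2^4 = 16).
The u1-initial words carry the normal form:
  the word u1u5u3u4u2 carries sign +1 and contributes +[[[[u1, u5], u3], u4], u2]
  the word u1u5u4u3u2 carries sign -1 and contributes -[[[[u1, u5], u4], u3], u2]


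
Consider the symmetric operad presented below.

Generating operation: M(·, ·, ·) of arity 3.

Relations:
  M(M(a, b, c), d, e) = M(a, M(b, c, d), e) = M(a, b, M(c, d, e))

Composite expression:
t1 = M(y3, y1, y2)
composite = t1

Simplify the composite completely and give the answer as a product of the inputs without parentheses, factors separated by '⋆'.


y3 ⋆ y1 ⋆ y2

Key point: M is associative — brackets drop, the y-order remains.
M(y3, y1, y2) collapses to y3 ⋆ y1 ⋆ y2


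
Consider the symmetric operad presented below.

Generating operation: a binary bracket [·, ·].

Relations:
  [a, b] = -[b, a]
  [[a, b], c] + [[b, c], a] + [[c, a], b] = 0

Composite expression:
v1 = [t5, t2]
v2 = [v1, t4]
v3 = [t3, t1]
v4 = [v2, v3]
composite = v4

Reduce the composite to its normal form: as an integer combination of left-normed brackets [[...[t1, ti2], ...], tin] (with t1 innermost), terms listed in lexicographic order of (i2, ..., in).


-[[[[t1, t3], t2], t5], t4] + [[[[t1, t3], t4], t2], t5] - [[[[t1, t3], t4], t5], t2] + [[[[t1, t3], t5], t2], t4]

Antisymmetry and Jacobi reduce to t1-anchored left-normed brackets.
Composite bracket: [[[t5, t2], t4], [t3, t1]]
Under [a, b] = ab - ba we get 16 signed associative words (2^4 = 16).
Keep just the words that open with t1:
  sign of t1t3t2t5t4 is -1, so it contributes -[[[[t1, t3], t2], t5], t4]
  sign of t1t3t4t2t5 is +1, so it contributes +[[[[t1, t3], t4], t2], t5]
  sign of t1t3t4t5t2 is -1, so it contributes -[[[[t1, t3], t4], t5], t2]
  sign of t1t3t5t2t4 is +1, so it contributes +[[[[t1, t3], t5], t2], t4]


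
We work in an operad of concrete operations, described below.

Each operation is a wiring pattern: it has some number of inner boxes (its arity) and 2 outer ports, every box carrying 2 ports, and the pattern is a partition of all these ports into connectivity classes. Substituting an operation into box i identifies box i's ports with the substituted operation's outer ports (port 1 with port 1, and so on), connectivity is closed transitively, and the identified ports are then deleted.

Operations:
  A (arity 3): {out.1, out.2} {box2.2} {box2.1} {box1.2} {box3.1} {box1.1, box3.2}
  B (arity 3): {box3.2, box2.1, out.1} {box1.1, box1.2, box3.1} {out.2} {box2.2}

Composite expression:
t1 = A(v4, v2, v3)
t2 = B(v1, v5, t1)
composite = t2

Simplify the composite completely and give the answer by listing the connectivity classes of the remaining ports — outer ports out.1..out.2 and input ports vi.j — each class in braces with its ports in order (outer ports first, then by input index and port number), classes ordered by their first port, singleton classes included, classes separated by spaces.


{out.1, v1.1, v1.2, v5.1} {out.2} {v2.1} {v2.2} {v3.1} {v3.2, v4.1} {v4.2} {v5.2}

Two ports join when wires chain via B-identified ports.
through A, on inputs (v4, v2, v3): {out.1, out.2} {v2.1} {v2.2} {v3.1} {v3.2, v4.1} {v4.2} (out.j = stage outer ports)
through B, on inputs (v1, v5, v4, v2, v3): {out.1, v1.1, v1.2, v5.1} {out.2} {v2.1} {v2.2} {v3.1} {v3.2, v4.1} {v4.2} {v5.2} (out.j = stage outer ports)


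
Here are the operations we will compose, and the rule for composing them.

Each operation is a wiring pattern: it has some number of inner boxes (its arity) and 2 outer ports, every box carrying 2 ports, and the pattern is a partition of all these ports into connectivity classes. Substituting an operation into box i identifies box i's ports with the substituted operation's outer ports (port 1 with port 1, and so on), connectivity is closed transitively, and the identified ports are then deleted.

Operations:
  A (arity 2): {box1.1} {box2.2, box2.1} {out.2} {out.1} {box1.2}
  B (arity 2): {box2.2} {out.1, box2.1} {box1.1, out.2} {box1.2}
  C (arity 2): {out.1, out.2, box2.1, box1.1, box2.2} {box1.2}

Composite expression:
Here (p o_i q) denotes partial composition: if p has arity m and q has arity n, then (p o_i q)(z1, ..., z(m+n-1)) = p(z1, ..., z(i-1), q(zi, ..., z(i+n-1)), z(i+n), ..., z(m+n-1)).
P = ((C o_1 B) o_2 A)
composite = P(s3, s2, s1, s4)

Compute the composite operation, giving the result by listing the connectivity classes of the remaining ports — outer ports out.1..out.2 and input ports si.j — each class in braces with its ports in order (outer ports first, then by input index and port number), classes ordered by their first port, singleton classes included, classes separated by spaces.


Treat the ports identified at C as solder joints: merge, then drop.
the subtree at A composes to {out.1} {out.2} {s1.1, s1.2} {s2.1} {s2.2} on (s2, s1); out.j = own outer ports
the subtree at B composes to {out.1} {out.2, s3.1} {s1.1, s1.2} {s2.1} {s2.2} {s3.2} on (s3, s2, s1); out.j = own outer ports
the subtree at C composes to {out.1, out.2, s4.1, s4.2} {s1.1, s1.2} {s2.1} {s2.2} {s3.1} {s3.2} on (s3, s2, s1, s4); out.j = own outer ports

{out.1, out.2, s4.1, s4.2} {s1.1, s1.2} {s2.1} {s2.2} {s3.1} {s3.2}


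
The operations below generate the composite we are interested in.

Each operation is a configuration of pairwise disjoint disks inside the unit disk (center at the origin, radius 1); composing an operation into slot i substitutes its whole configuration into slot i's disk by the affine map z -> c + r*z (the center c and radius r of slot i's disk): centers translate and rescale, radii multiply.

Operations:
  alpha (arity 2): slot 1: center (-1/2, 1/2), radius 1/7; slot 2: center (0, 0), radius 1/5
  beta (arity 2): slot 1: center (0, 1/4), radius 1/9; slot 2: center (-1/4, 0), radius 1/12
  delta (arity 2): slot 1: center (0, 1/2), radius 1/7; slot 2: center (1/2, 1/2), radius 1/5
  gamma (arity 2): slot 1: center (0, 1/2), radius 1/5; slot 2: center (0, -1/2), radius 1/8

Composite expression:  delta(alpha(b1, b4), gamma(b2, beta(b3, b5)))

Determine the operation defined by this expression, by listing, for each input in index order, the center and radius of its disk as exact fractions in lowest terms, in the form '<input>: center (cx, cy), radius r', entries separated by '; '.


b1: center (-1/14, 4/7), radius 1/49; b2: center (1/2, 3/5), radius 1/25; b3: center (1/2, 13/32), radius 1/360; b4: center (0, 1/2), radius 1/35; b5: center (79/160, 2/5), radius 1/480

Below delta, radii multiply path by path; the b-disk centers shift.
b1: after 2 affine steps, its disk has center (-1/14, 4/7), radius 1/49
b4: after 2 affine steps, its disk has center (0, 1/2), radius 1/35
b2: after 2 affine steps, its disk has center (1/2, 3/5), radius 1/25
b3: after 3 affine steps, its disk has center (1/2, 13/32), radius 1/360
b5: after 3 affine steps, its disk has center (79/160, 2/5), radius 1/480


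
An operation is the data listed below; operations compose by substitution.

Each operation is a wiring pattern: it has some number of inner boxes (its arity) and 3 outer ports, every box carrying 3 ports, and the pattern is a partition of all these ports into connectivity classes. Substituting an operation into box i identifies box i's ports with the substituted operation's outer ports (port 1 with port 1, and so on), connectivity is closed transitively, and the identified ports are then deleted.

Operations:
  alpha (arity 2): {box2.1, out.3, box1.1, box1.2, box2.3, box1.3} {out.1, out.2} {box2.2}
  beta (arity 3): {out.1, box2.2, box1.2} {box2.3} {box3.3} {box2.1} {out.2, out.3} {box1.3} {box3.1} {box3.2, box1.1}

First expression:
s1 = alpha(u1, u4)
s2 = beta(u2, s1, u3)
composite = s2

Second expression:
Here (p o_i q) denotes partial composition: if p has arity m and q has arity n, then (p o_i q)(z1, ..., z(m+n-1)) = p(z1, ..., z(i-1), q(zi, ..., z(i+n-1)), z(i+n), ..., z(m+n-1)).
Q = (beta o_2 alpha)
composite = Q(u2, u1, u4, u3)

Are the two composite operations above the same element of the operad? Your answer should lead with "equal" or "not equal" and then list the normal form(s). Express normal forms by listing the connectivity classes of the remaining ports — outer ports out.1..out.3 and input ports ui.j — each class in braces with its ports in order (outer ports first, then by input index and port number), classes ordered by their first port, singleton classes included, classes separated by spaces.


Reducing the first expression gives {out.1, u2.2} {out.2, out.3} {u1.1, u1.2, u1.3, u4.1, u4.3} {u2.1, u3.2} {u2.3} {u3.1} {u3.3} {u4.2}
Reducing the second expression gives {out.1, u2.2} {out.2, out.3} {u1.1, u1.2, u1.3, u4.1, u4.3} {u2.1, u3.2} {u2.3} {u3.1} {u3.3} {u4.2}
Both agree, so they are equal.

equal: each reduces to {out.1, u2.2} {out.2, out.3} {u1.1, u1.2, u1.3, u4.1, u4.3} {u2.1, u3.2} {u2.3} {u3.1} {u3.3} {u4.2}


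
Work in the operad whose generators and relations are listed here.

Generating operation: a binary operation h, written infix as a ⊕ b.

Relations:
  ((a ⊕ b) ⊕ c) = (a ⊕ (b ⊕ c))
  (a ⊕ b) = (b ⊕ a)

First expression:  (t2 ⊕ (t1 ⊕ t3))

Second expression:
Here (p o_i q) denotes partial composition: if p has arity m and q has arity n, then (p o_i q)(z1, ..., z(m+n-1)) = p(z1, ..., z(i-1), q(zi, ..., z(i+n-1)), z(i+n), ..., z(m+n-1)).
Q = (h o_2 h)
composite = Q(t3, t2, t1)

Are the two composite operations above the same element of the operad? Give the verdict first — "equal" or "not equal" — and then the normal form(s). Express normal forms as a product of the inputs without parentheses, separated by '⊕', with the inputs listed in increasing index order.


equal; both compose to t1 ⊕ t2 ⊕ t3

The first expression reduces to t1 ⊕ t2 ⊕ t3
The second expression reduces to t1 ⊕ t2 ⊕ t3
The forms coincide; equal.


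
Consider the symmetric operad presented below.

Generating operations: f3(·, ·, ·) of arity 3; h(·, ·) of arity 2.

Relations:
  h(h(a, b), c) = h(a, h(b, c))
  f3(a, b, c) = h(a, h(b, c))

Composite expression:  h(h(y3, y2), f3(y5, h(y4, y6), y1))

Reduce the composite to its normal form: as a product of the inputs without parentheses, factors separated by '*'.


Key point: h is associative — brackets drop, the y-order remains.
h(y3, y2) unparenthesizes to y3 * y2
h(y4, y6) unparenthesizes to y4 * y6
f3(y5, h(y4, y6), y1) unparenthesizes to y5 * y4 * y6 * y1
h(h(y3, y2), f3(y5, h(y4, y6), y1)) unparenthesizes to y3 * y2 * y5 * y4 * y6 * y1

y3 * y2 * y5 * y4 * y6 * y1


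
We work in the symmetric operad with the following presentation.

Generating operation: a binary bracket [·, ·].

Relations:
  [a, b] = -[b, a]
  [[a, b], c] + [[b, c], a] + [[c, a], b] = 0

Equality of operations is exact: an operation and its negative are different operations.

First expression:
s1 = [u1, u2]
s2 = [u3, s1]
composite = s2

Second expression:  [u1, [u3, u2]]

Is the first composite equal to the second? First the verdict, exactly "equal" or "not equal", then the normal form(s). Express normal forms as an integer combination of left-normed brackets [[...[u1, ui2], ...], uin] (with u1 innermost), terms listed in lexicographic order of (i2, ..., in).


not equal; first: -[[u1, u2], u3]; second: -[[u1, u2], u3] + [[u1, u3], u2]

The first composite normalizes to -[[u1, u2], u3]
The second composite normalizes to -[[u1, u2], u3] + [[u1, u3], u2]
No match — not equal.


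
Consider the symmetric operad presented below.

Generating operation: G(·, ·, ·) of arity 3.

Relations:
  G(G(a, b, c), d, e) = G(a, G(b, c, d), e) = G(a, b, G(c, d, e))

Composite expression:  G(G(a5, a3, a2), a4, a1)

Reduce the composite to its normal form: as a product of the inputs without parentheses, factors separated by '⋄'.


a5 ⋄ a3 ⋄ a2 ⋄ a4 ⋄ a1

The G-tree's shape is irrelevant; the a-reading-order decides.
G(a5, a3, a2) linearizes to a5 ⋄ a3 ⋄ a2
G(G(a5, a3, a2), a4, a1) linearizes to a5 ⋄ a3 ⋄ a2 ⋄ a4 ⋄ a1


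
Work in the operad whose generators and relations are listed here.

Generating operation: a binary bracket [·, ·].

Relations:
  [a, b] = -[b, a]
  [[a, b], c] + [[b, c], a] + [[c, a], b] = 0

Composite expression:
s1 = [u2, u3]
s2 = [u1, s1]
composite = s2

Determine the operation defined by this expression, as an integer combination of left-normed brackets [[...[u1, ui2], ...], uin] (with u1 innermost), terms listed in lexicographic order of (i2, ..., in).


[[u1, u2], u3] - [[u1, u3], u2]

Antisymmetry and Jacobi reduce to u1-anchored left-normed brackets.
Composite bracket: [u1, [u2, u3]]
Applying ab - ba throughout gives 4 signed words (2^2 = 4).
The u1-initial words carry the normal form:
  u1u2u3 appears with sign +1, giving the term +[[u1, u2], u3]
  u1u3u2 appears with sign -1, giving the term -[[u1, u3], u2]


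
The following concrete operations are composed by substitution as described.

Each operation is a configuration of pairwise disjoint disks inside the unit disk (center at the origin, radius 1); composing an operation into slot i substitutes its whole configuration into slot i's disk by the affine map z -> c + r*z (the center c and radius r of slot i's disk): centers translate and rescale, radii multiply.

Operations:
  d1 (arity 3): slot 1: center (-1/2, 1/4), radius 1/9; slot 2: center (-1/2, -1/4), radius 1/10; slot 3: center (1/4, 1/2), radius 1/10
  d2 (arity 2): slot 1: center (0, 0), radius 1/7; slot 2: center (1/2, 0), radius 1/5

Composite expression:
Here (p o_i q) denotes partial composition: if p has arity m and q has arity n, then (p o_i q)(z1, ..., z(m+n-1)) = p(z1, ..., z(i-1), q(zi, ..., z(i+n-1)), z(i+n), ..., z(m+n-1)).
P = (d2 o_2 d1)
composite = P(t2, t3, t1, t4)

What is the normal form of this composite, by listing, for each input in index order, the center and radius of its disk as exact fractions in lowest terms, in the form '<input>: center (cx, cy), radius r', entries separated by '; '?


t1: center (2/5, -1/20), radius 1/50; t2: center (0, 0), radius 1/7; t3: center (2/5, 1/20), radius 1/45; t4: center (11/20, 1/10), radius 1/50

Affine substitution under d2: radii multiply and t-centers shift.
t2 passes through 1 substitution, ending at center (0, 0), radius 1/7
t3 passes through 2 substitutions, ending at center (2/5, 1/20), radius 1/45
t1 passes through 2 substitutions, ending at center (2/5, -1/20), radius 1/50
t4 passes through 2 substitutions, ending at center (11/20, 1/10), radius 1/50


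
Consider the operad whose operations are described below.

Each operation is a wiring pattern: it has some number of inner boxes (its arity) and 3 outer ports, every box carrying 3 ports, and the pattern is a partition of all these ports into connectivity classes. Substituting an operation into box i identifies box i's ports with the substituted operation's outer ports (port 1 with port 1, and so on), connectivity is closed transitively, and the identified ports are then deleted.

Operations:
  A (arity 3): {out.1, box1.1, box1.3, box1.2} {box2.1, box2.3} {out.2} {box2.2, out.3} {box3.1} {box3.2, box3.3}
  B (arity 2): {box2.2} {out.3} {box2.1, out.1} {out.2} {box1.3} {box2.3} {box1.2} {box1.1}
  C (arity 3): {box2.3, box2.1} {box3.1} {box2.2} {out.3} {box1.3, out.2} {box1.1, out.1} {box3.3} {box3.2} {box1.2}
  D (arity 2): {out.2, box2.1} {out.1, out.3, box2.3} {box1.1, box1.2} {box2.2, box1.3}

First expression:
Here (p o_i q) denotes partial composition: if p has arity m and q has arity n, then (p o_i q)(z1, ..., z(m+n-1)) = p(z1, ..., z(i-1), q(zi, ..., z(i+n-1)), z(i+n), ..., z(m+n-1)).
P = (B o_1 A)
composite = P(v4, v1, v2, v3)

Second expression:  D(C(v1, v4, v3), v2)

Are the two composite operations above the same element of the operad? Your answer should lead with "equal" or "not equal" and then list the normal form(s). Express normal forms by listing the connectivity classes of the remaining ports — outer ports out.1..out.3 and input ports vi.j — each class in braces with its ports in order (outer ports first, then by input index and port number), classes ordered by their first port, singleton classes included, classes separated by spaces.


The first composite normalizes to {out.1, v3.1} {out.2} {out.3} {v1.1, v1.3} {v1.2} {v2.1} {v2.2, v2.3} {v3.2} {v3.3} {v4.1, v4.2, v4.3}
The second composite normalizes to {out.1, out.3, v2.3} {out.2, v2.1} {v1.1, v1.3} {v1.2} {v2.2} {v3.1} {v3.2} {v3.3} {v4.1, v4.3} {v4.2}
The normal forms differ: not equal.

not equal: they reduce to {out.1, v3.1} {out.2} {out.3} {v1.1, v1.3} {v1.2} {v2.1} {v2.2, v2.3} {v3.2} {v3.3} {v4.1, v4.2, v4.3} and {out.1, out.3, v2.3} {out.2, v2.1} {v1.1, v1.3} {v1.2} {v2.2} {v3.1} {v3.2} {v3.3} {v4.1, v4.3} {v4.2}


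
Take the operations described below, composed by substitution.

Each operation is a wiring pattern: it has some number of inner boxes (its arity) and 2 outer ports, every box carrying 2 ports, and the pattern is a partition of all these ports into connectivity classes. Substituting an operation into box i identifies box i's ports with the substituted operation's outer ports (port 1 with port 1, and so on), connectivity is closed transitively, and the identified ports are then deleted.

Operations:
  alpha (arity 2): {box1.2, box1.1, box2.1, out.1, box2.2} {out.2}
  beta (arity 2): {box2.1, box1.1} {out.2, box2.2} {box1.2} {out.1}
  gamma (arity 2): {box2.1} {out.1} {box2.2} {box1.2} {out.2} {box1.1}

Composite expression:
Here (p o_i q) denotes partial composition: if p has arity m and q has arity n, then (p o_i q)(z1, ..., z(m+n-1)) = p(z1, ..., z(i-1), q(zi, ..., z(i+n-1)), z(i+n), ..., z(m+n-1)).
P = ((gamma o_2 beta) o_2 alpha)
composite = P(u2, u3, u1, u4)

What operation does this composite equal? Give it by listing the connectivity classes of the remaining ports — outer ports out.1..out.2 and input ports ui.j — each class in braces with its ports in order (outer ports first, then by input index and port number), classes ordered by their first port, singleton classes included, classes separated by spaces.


{out.1} {out.2} {u1.1, u1.2, u3.1, u3.2, u4.1} {u2.1} {u2.2} {u4.2}

Reachability decides: close wires over gamma-identified ports.
through alpha, on inputs (u3, u1): {out.1, u1.1, u1.2, u3.1, u3.2} {out.2} (out.j = stage outer ports)
through beta, on inputs (u3, u1, u4): {out.1} {out.2, u4.2} {u1.1, u1.2, u3.1, u3.2, u4.1} (out.j = stage outer ports)
through gamma, on inputs (u2, u3, u1, u4): {out.1} {out.2} {u1.1, u1.2, u3.1, u3.2, u4.1} {u2.1} {u2.2} {u4.2} (out.j = stage outer ports)


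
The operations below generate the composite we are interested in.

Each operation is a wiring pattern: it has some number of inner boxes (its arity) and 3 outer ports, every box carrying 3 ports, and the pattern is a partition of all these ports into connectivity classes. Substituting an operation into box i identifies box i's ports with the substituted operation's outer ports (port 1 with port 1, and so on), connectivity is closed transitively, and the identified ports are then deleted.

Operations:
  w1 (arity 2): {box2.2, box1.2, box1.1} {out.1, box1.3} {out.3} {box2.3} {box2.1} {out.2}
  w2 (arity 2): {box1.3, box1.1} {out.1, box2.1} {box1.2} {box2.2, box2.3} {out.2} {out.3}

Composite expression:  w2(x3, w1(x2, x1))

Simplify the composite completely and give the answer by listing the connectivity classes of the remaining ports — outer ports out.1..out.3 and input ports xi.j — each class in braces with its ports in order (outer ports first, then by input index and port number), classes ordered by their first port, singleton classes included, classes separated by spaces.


{out.1, x2.3} {out.2} {out.3} {x1.1} {x1.2, x2.1, x2.2} {x1.3} {x3.1, x3.3} {x3.2}

Substituting into w2 glues patterns; closure does the rest.
after w1, the pattern on (x2, x1) reads {out.1, x2.3} {out.2} {out.3} {x1.1} {x1.2, x2.1, x2.2} {x1.3} (out.j = its outer ports)
after w2, the pattern on (x3, x2, x1) reads {out.1, x2.3} {out.2} {out.3} {x1.1} {x1.2, x2.1, x2.2} {x1.3} {x3.1, x3.3} {x3.2} (out.j = its outer ports)


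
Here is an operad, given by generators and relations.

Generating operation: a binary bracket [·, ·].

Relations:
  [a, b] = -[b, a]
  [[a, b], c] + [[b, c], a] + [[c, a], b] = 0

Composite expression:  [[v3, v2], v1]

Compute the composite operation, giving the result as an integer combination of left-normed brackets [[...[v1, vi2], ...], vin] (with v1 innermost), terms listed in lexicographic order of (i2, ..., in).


[[v1, v2], v3] - [[v1, v3], v2]

Left-normed coefficients sit on the v1-initial expansion words.
Composite bracket: [[v3, v2], v1]
The bracket unfolds into 4 signed words via [a, b] = ab - ba (2^2 = 4).
Words beginning with v1 determine it all:
  word v1v2v3 has sign +1, contributing +[[v1, v2], v3]
  word v1v3v2 has sign -1, contributing -[[v1, v3], v2]


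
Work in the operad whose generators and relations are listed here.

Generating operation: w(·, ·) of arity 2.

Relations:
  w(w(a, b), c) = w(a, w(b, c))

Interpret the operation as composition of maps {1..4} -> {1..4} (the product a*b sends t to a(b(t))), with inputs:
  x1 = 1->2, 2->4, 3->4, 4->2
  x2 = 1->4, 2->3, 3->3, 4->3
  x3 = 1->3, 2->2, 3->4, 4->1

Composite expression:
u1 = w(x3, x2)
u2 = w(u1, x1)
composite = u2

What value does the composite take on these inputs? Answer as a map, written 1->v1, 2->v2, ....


w(x3, x2) = 1->1, 2->4, 3->4, 4->4
w(w(x3, x2), x1) = 1->4, 2->4, 3->4, 4->4

1->4, 2->4, 3->4, 4->4


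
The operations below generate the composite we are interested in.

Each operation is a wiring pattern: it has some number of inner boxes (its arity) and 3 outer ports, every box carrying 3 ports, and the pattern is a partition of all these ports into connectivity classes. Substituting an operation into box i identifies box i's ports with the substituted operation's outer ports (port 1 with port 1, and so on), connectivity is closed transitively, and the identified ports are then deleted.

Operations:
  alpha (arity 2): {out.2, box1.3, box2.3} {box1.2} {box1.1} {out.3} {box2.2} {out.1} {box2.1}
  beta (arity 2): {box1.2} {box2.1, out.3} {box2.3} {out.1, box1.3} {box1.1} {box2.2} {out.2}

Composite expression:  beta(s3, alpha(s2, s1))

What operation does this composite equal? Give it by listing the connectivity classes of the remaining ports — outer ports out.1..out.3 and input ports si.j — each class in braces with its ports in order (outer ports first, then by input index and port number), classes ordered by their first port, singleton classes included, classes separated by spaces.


{out.1, s3.3} {out.2} {out.3} {s1.1} {s1.2} {s1.3, s2.3} {s2.1} {s2.2} {s3.1} {s3.2}

Treat the ports identified at beta as solder joints: merge, then drop.
the subtree at alpha composes to {out.1} {out.2, s1.3, s2.3} {out.3} {s1.1} {s1.2} {s2.1} {s2.2} on (s2, s1); out.j = own outer ports
the subtree at beta composes to {out.1, s3.3} {out.2} {out.3} {s1.1} {s1.2} {s1.3, s2.3} {s2.1} {s2.2} {s3.1} {s3.2} on (s3, s2, s1); out.j = own outer ports


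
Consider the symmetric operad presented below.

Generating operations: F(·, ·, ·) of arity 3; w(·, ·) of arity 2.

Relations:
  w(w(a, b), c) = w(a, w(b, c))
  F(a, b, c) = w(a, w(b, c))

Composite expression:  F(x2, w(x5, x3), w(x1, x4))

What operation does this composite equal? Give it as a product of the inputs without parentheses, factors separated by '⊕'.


Every regrouping of F is equal, so read the x-inputs in written order.
w(x5, x3) flattens to x5 ⊕ x3
w(x1, x4) flattens to x1 ⊕ x4
F(x2, w(x5, x3), w(x1, x4)) flattens to x2 ⊕ x5 ⊕ x3 ⊕ x1 ⊕ x4

x2 ⊕ x5 ⊕ x3 ⊕ x1 ⊕ x4


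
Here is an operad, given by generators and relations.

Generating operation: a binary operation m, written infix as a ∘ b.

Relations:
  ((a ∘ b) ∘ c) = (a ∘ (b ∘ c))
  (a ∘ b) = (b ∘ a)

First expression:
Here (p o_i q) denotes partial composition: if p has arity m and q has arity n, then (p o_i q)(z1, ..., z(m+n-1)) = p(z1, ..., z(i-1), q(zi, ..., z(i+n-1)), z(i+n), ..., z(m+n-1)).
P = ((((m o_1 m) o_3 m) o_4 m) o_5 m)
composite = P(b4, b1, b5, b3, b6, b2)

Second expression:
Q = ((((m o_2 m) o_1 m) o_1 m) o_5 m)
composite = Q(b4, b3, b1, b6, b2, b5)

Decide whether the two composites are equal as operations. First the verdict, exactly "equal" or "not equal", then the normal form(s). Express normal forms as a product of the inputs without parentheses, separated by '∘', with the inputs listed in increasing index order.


Reducing the first expression gives b1 ∘ b2 ∘ b3 ∘ b4 ∘ b5 ∘ b6
Reducing the second expression gives b1 ∘ b2 ∘ b3 ∘ b4 ∘ b5 ∘ b6
One common form — equal.

equal: each reduces to b1 ∘ b2 ∘ b3 ∘ b4 ∘ b5 ∘ b6


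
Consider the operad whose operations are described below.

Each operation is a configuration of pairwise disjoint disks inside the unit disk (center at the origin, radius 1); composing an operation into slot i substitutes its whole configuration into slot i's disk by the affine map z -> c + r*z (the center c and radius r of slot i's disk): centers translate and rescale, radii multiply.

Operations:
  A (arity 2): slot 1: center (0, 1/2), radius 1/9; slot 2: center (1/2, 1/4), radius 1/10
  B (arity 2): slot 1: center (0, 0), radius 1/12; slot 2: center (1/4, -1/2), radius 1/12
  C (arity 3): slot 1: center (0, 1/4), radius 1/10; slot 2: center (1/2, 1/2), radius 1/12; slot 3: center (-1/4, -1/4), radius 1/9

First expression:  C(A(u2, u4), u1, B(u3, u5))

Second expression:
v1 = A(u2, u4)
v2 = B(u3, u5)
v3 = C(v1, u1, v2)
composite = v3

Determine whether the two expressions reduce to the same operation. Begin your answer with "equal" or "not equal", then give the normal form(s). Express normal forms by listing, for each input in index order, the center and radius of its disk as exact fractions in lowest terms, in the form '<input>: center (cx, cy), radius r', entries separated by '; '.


equal — both sides give u1: center (1/2, 1/2), radius 1/12; u2: center (0, 3/10), radius 1/90; u3: center (-1/4, -1/4), radius 1/108; u4: center (1/20, 11/40), radius 1/100; u5: center (-2/9, -11/36), radius 1/108

The first expression, normalized: u1: center (1/2, 1/2), radius 1/12; u2: center (0, 3/10), radius 1/90; u3: center (-1/4, -1/4), radius 1/108; u4: center (1/20, 11/40), radius 1/100; u5: center (-2/9, -11/36), radius 1/108
The second expression, normalized: u1: center (1/2, 1/2), radius 1/12; u2: center (0, 3/10), radius 1/90; u3: center (-1/4, -1/4), radius 1/108; u4: center (1/20, 11/40), radius 1/100; u5: center (-2/9, -11/36), radius 1/108
Identical normal forms: equal.


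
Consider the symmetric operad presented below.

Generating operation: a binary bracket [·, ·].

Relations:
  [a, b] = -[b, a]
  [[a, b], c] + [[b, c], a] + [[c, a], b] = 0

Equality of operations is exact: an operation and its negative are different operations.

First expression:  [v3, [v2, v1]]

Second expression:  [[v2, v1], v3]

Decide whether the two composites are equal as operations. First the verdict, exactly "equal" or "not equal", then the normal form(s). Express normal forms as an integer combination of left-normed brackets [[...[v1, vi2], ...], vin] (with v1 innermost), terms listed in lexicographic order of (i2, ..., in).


The first expression, normalized: [[v1, v2], v3]
The second expression, normalized: -[[v1, v2], v3]
Distinct normal forms: not equal.

not equal: they reduce to [[v1, v2], v3] and -[[v1, v2], v3]


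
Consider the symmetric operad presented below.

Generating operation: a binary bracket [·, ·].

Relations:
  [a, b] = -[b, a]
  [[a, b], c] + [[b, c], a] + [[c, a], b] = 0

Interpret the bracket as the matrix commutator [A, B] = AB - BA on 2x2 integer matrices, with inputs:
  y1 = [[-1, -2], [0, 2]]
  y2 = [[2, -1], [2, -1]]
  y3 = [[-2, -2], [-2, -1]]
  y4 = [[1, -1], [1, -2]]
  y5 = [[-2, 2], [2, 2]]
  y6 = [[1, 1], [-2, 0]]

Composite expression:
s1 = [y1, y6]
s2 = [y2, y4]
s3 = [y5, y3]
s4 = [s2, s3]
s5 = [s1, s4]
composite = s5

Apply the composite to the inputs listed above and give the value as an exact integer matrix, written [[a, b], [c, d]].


[[100, 100], [200, -100]]

[y1, y6] = [[4, -1], [-6, -4]]
[y2, y4] = [[1, 0], [3, -1]]
[y5, y3] = [[0, 10], [-10, 0]]
[[y2, y4], [y5, y3]] = [[-30, 20], [20, 30]]
[[y1, y6], [[y2, y4], [y5, y3]]] = [[100, 100], [200, -100]]


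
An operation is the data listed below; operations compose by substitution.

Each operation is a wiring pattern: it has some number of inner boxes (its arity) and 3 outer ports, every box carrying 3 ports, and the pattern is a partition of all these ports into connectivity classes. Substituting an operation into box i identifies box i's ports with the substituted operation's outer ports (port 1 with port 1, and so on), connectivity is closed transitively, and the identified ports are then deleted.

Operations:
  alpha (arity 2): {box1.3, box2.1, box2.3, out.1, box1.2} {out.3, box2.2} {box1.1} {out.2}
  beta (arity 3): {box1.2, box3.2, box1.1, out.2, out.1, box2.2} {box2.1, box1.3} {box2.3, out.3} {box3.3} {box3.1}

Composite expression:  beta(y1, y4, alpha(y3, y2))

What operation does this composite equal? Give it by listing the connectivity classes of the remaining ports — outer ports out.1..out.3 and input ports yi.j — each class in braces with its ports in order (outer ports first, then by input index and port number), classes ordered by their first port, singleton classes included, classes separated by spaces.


Reachability decides: close wires over beta-identified ports.
through alpha, on inputs (y3, y2): {out.1, y2.1, y2.3, y3.2, y3.3} {out.2} {out.3, y2.2} {y3.1} (out.j = stage outer ports)
through beta, on inputs (y1, y4, y3, y2): {out.1, out.2, y1.1, y1.2, y4.2} {out.3, y4.3} {y1.3, y4.1} {y2.1, y2.3, y3.2, y3.3} {y2.2} {y3.1} (out.j = stage outer ports)

{out.1, out.2, y1.1, y1.2, y4.2} {out.3, y4.3} {y1.3, y4.1} {y2.1, y2.3, y3.2, y3.3} {y2.2} {y3.1}


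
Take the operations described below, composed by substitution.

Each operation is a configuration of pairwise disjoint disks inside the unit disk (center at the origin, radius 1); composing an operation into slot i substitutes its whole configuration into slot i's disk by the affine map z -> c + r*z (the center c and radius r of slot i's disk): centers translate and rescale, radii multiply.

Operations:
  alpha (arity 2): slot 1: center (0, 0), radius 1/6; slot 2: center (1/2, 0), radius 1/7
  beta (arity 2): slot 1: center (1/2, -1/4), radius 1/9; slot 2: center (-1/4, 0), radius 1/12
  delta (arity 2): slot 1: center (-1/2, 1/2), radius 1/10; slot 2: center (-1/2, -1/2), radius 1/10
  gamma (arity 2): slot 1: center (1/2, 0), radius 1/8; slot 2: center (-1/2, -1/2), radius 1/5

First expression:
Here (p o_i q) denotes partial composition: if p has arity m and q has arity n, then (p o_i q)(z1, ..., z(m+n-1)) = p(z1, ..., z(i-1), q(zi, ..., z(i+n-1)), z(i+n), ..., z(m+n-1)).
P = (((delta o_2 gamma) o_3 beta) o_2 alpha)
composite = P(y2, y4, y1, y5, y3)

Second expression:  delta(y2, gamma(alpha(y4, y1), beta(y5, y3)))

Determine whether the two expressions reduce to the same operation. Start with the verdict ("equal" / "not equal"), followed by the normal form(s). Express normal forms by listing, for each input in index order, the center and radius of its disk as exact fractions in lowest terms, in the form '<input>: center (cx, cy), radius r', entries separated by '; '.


equal: each reduces to y1: center (-71/160, -1/2), radius 1/560; y2: center (-1/2, 1/2), radius 1/10; y3: center (-111/200, -11/20), radius 1/600; y4: center (-9/20, -1/2), radius 1/480; y5: center (-27/50, -111/200), radius 1/450


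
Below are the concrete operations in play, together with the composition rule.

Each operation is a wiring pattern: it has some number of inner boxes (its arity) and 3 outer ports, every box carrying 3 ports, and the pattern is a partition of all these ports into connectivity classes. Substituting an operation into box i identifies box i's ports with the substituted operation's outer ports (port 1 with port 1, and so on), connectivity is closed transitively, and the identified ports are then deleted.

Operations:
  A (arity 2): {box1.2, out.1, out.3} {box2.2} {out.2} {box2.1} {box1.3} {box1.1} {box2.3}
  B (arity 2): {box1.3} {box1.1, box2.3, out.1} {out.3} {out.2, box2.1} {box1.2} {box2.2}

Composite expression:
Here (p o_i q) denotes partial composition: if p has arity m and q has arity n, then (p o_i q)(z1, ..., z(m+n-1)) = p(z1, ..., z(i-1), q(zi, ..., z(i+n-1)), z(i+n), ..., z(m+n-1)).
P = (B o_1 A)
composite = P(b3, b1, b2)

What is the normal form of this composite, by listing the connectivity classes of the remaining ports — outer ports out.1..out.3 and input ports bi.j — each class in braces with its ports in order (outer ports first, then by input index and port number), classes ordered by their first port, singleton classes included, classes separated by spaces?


{out.1, b2.3, b3.2} {out.2, b2.1} {out.3} {b1.1} {b1.2} {b1.3} {b2.2} {b3.1} {b3.3}
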